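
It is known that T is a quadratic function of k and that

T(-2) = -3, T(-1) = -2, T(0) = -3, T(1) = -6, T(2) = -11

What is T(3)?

-18

First differences: 1, -1, -3, -5. Second differences: -2, -2, -2.
Level-2 differences are constant, so T has degree 2.
Fitting a degree-2 polynomial gives T(k) = -k² - 2k - 3.
Then T(3) = -18.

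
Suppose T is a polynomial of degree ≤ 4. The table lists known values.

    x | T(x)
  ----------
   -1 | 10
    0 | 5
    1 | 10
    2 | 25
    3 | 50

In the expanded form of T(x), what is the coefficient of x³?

First differences: -5, 5, 15, 25. Second differences: 10, 10, 10.
Level-2 differences are constant, so T has degree 2.
Fitting a degree-2 polynomial gives T(x) = 5x² + 5.
The coefficient of x³ is 0.

0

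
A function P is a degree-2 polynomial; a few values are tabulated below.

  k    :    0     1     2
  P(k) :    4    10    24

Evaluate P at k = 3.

46

Write P(k) = ak² + bk + c; the 3 given values yield a linear system in the 3 coefficients.
Solving, P(k) = 4k² + 2k + 4.
Then P(3) = 46.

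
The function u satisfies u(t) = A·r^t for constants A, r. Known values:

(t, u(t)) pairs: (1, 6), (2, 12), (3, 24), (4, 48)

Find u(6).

192

Consecutive ratio: 12/6 = 2, and 24/12 = 2, so r = 2.
Then A·2^1 = 6 gives A = 3, and u(t) = 3·2^t.
u(6) = 3·2^6 = 192.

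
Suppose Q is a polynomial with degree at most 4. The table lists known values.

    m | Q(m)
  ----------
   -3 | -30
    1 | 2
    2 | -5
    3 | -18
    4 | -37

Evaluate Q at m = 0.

3

Write Q(m) = am^4 + bm³ + cm² + dm + e; the 5 given values yield a linear system in the 5 coefficients.
Solving, the top 2 coefficients vanish, and Q(m) = -3m² + 2m + 3.
Then Q(0) = 3.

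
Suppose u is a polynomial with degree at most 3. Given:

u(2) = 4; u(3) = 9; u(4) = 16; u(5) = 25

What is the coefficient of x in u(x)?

0

Write u(x) = ax³ + bx² + cx + d; the 4 given values yield a linear system in the 4 coefficients.
Solving, the leading coefficient vanishes, and u(x) = x².
The coefficient of x is 0.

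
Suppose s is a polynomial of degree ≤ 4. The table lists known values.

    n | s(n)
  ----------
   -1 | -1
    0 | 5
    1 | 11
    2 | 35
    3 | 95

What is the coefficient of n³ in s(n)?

3

First differences: 6, 6, 24, 60. Second differences: 0, 18, 36. Third differences: 18, 18.
Level-3 differences are constant, so s has degree 3.
Fitting a degree-3 polynomial gives s(n) = 3n³ + 3n + 5.
The coefficient of n³ is 3.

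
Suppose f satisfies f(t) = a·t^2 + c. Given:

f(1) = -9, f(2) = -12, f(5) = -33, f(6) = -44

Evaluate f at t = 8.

-72

From f(1) = -9 and f(2) = -12: 1a + c = -9 and 4a + c = -12.
Subtracting: 3a = -3, so a = -1; then c = -9 − (-1)·1 = -8.
So f(t) = -1t² − 8, and f(8) = -72.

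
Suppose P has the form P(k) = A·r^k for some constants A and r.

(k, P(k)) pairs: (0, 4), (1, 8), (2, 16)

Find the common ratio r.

Consecutive ratio: 8/4 = 2, and 16/8 = 2, so r = 2.
Then A·2^0 = 4 gives A = 4, and P(k) = 4·2^k.

2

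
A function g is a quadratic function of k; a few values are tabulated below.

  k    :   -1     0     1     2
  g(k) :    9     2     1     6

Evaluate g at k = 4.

Write g(k) = ak² + bk + c; the 4 given values yield a linear system in the 3 coefficients.
Solving, g(k) = 3k² - 4k + 2.
Then g(4) = 34.

34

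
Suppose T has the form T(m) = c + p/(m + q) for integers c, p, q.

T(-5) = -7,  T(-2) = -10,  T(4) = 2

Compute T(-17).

(T(m) − c)(m + q) = p for each data point; the three points give a linear system in c and q, then p follows.
Solving: c = -4, q = -1, p = 18, so T(m) = -4 + 18/(m − 1).
Then T(-17) = -4 + 18/(-18) = -5.

-5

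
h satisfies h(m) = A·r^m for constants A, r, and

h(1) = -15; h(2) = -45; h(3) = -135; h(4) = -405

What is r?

Consecutive ratio: -45/(-15) = 3, and -135/(-45) = 3, so r = 3.
Then A·3^1 = -15 gives A = -5, and h(m) = -5·3^m.

3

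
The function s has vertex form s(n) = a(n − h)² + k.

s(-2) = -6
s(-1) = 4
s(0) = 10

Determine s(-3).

-20

First differences 10, 6; second difference -4 = 2a, so a = -2.
Expanding, the n-coefficient is −2ah = 4h; matching it to the data gives h = 1, and then k = 12.
So s(n) = -2(n − 1)² + 12.
s(-3) = -2·(-4)² + 12 = -20.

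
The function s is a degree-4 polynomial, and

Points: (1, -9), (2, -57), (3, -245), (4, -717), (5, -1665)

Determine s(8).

Write s(t) = at^4 + bt³ + ct² + dt + e; the 5 given values yield a linear system in the 5 coefficients.
Solving, s(t) = -2t^4 - 4t³ + 4t² - 2t - 5.
Then s(8) = -10005.

-10005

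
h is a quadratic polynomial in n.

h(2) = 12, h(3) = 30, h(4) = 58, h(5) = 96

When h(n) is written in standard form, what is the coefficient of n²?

5

First differences: 18, 28, 38. Second differences: 10, 10.
Level-2 differences are constant, so h has degree 2.
Fitting a degree-2 polynomial gives h(n) = 5n² - 7n + 6.
The coefficient of n² is 5.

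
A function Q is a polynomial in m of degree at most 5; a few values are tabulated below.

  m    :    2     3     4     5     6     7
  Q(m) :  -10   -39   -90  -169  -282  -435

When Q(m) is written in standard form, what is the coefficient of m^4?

First differences: -29, -51, -79, -113, -153. Second differences: -22, -28, -34, -40. Third differences: -6, -6, -6.
Level-3 differences are constant, so Q has degree 3.
Fitting a degree-3 polynomial gives Q(m) = -m³ - 2m² + 6.
The coefficient of m^4 is 0.

0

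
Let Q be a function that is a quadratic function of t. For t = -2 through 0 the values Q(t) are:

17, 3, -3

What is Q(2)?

9

Write Q(t) = at² + bt + c; the 3 given values yield a linear system in the 3 coefficients.
Solving, Q(t) = 4t² - 2t - 3.
Then Q(2) = 9.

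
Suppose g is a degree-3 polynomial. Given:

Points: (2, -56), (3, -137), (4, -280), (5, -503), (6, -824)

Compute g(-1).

-5

First differences: -81, -143, -223, -321. Second differences: -62, -80, -98. Third differences: -18, -18.
Level-3 differences are constant, so g has degree 3.
Fitting a degree-3 polynomial gives g(n) = -3n³ - 4n² - 4n - 8.
Then g(-1) = -5.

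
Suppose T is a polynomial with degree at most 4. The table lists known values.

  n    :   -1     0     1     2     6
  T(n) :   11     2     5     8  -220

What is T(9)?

-979

Write T(n) = an^4 + bn³ + cn² + dn + e; the 5 given values yield a linear system in the 5 coefficients.
Solving, the leading coefficient vanishes, and T(n) = -2n³ + 6n² - n + 2.
Then T(9) = -979.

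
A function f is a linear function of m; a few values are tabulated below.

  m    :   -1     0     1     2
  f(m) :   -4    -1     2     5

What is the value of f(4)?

First differences: 3, 3, 3.
Level-1 differences are constant, so f has degree 1.
Fitting a degree-1 polynomial gives f(m) = 3m - 1.
Then f(4) = 11.

11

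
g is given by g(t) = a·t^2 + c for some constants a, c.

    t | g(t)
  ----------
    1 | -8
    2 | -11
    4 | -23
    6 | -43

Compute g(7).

From g(1) = -8 and g(2) = -11: 1a + c = -8 and 4a + c = -11.
Subtracting: 3a = -3, so a = -1; then c = -8 − (-1)·1 = -7.
So g(t) = -1t² − 7, and g(7) = -56.

-56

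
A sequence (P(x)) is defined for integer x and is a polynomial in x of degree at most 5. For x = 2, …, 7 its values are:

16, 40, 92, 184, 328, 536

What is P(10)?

First differences: 24, 52, 92, 144, 208. Second differences: 28, 40, 52, 64. Third differences: 12, 12, 12.
Level-3 differences are constant, so P has degree 3.
Fitting a degree-3 polynomial gives P(x) = 2x³ - 4x² + 6x + 4.
Then P(10) = 1664.

1664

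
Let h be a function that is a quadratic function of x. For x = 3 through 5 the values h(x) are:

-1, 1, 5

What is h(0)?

5

Write h(x) = ax² + bx + c; the 3 given values yield a linear system in the 3 coefficients.
Solving, h(x) = x² - 5x + 5.
The constant term is h(0) = 5.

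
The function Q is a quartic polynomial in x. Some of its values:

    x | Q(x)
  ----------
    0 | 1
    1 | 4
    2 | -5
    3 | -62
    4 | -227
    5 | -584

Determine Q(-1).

First differences: 3, -9, -57, -165, -357. Second differences: -12, -48, -108, -192. Third differences: -36, -60, -84. Fourth differences: -24, -24.
Level-4 differences are constant, so Q has degree 4.
Fitting a degree-4 polynomial gives Q(x) = -x^4 + x² + 3x + 1.
Then Q(-1) = -2.

-2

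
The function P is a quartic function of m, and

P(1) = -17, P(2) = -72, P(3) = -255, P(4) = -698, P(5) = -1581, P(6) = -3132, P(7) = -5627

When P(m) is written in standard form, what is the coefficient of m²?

Write P(m) = am^4 + bm³ + cm² + dm + e; the 7 given values yield a linear system in the 5 coefficients.
Solving, P(m) = -2m^4 - 2m³ - 2m² - 5m - 6.
The coefficient of m² is -2.

-2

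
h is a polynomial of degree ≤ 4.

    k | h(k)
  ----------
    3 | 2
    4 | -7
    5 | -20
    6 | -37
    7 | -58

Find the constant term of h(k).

5

First differences: -9, -13, -17, -21. Second differences: -4, -4, -4.
Level-2 differences are constant, so h has degree 2.
Fitting a degree-2 polynomial gives h(k) = -2k² + 5k + 5.
The constant term is h(0) = 5.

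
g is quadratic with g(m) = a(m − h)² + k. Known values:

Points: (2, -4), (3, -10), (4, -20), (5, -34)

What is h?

First differences -6, -10, -14; second difference -4 = 2a, so a = -2.
Expanding, the m-coefficient is −2ah = 4h; matching it to the data gives h = 1, and then k = -2.
So g(m) = -2(m − 1)² − 2.
Hence h = 1.

1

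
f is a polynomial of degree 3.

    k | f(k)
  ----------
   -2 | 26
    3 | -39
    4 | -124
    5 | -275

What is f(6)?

-510

Write f(k) = ak³ + bk² + ck + d; the 4 given values yield a linear system in the 4 coefficients.
Solving, f(k) = -3k³ + 3k² + 5k.
Then f(6) = -510.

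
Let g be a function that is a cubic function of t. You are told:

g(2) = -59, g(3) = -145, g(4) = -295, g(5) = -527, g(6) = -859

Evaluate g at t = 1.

-19

Write g(t) = at³ + bt² + ct + d; the 5 given values yield a linear system in the 4 coefficients.
Solving, g(t) = -3t³ - 5t² - 4t - 7.
Then g(1) = -19.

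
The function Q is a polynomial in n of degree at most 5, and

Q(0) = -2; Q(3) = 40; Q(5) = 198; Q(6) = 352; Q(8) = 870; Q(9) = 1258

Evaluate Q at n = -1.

Write Q(n) = an^5 + bn^4 + cn³ + dn² + en + p; the 6 given values yield a linear system in the 6 coefficients.
Solving, the top 2 coefficients vanish, and Q(n) = 2n³ - 3n² + 5n - 2.
Then Q(-1) = -12.

-12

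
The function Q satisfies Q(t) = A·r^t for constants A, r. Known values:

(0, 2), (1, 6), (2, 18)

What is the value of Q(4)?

Consecutive ratio: 6/2 = 3, and 18/6 = 3, so r = 3.
Then A·3^0 = 2 gives A = 2, and Q(t) = 2·3^t.
Q(4) = 2·3^4 = 162.

162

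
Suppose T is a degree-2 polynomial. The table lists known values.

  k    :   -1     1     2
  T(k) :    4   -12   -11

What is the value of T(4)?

9

Write T(k) = ak² + bk + c; the 3 given values yield a linear system in the 3 coefficients.
Solving, T(k) = 3k² - 8k - 7.
Then T(4) = 9.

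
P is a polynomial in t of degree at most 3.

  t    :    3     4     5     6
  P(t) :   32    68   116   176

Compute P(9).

Write P(t) = at³ + bt² + ct + d; the 4 given values yield a linear system in the 4 coefficients.
Solving, the leading coefficient vanishes, and P(t) = 6t² - 6t - 4.
Then P(9) = 428.

428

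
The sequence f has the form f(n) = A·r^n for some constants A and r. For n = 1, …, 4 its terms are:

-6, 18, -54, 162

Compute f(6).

1458

Consecutive ratio: 18/(-6) = -3, and -54/18 = -3, so r = -3.
Then A·(-3)^1 = -6 gives A = 2, and f(n) = 2·(-3)^n.
f(6) = 2·(-3)^6 = 1458.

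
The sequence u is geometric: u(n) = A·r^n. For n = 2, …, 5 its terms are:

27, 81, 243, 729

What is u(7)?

Consecutive ratio: 81/27 = 3, and 243/81 = 3, so r = 3.
Then A·3^2 = 27 gives A = 3, and u(n) = 3·3^n.
u(7) = 3·3^7 = 6561.

6561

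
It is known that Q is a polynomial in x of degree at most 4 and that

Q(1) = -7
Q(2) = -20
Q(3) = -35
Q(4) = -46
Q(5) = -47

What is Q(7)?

5

First differences: -13, -15, -11, -1. Second differences: -2, 4, 10. Third differences: 6, 6.
Level-3 differences are constant, so Q has degree 3.
Fitting a degree-3 polynomial gives Q(x) = x³ - 7x² + x - 2.
Then Q(7) = 5.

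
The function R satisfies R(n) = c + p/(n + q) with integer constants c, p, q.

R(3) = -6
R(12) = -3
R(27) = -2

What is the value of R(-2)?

-31

(R(n) − c)(n + q) = p for each data point; the three points give a linear system in c and q, then p follows.
Solving: c = -1, q = 3, p = -30, so R(n) = -1 − 30/(n + 3).
Then R(-2) = -1 − 30/1 = -31.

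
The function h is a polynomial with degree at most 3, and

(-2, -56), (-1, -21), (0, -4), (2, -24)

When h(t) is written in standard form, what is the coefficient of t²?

-9

Write h(t) = at³ + bt² + ct + d; the 4 given values yield a linear system in the 4 coefficients.
Solving, the leading coefficient vanishes, and h(t) = -9t² + 8t - 4.
The coefficient of t² is -9.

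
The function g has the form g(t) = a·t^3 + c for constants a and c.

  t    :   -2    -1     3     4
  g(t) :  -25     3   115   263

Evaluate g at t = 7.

From g(-2) = -25 and g(-1) = 3: -8a + c = -25 and -1a + c = 3.
Subtracting: 7a = 28, so a = 4; then c = -25 − 4·(-8) = 7.
So g(t) = 4t³ + 7, and g(7) = 1379.

1379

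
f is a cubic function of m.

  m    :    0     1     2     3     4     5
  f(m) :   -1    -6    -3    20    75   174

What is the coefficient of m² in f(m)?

First differences: -5, 3, 23, 55, 99. Second differences: 8, 20, 32, 44. Third differences: 12, 12, 12.
Level-3 differences are constant, so f has degree 3.
Fitting a degree-3 polynomial gives f(m) = 2m³ - 2m² - 5m - 1.
The coefficient of m² is -2.

-2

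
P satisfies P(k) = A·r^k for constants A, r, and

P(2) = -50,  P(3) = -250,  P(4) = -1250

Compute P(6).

-31250

Consecutive ratio: -250/(-50) = 5, and -1250/(-250) = 5, so r = 5.
Then A·5^2 = -50 gives A = -2, and P(k) = -2·5^k.
P(6) = -2·5^6 = -31250.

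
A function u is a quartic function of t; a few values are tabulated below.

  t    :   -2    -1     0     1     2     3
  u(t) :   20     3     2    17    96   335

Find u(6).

Write u(t) = at^4 + bt³ + ct² + dt + e; the 6 given values yield a linear system in the 5 coefficients.
Solving, u(t) = 2t^4 + 4t³ + 6t² + 3t + 2.
Then u(6) = 3692.

3692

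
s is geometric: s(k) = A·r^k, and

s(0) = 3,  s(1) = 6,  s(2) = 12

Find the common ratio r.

2

Consecutive ratio: 6/3 = 2, and 12/6 = 2, so r = 2.
Then A·2^0 = 3 gives A = 3, and s(k) = 3·2^k.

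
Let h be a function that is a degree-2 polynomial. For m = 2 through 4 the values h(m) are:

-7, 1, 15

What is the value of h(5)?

35

Write h(m) = am² + bm + c; the 3 given values yield a linear system in the 3 coefficients.
Solving, h(m) = 3m² - 7m - 5.
Then h(5) = 35.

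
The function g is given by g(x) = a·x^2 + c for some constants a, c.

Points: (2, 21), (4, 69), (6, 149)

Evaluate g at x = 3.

41

From g(2) = 21 and g(4) = 69: 4a + c = 21 and 16a + c = 69.
Subtracting: 12a = 48, so a = 4; then c = 21 − 4·4 = 5.
So g(x) = 4x² + 5, and g(3) = 41.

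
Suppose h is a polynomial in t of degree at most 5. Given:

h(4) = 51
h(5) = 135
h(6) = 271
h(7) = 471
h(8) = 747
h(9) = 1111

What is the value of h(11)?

2151

First differences: 84, 136, 200, 276, 364. Second differences: 52, 64, 76, 88. Third differences: 12, 12, 12.
Level-3 differences are constant, so h has degree 3.
Fitting a degree-3 polynomial gives h(t) = 2t³ - 4t² - 2t - 5.
Then h(11) = 2151.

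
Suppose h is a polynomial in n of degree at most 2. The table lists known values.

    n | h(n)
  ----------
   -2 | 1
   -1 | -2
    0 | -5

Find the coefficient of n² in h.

0

Write h(n) = an² + bn + c; the 3 given values yield a linear system in the 3 coefficients.
Solving, the leading coefficient vanishes, and h(n) = -3n - 5.
The coefficient of n² is 0.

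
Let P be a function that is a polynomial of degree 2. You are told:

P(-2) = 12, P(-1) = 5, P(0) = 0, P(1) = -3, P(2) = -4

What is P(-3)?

First differences: -7, -5, -3, -1. Second differences: 2, 2, 2.
Level-2 differences are constant, so P has degree 2.
Fitting a degree-2 polynomial gives P(n) = n² - 4n.
Then P(-3) = 21.

21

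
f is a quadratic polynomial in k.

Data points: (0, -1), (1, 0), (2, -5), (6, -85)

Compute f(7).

Write f(k) = ak² + bk + c; the 4 given values yield a linear system in the 3 coefficients.
Solving, f(k) = -3k² + 4k - 1.
Then f(7) = -120.

-120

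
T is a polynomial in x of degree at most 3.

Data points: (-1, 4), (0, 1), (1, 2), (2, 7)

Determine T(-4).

37

First differences: -3, 1, 5. Second differences: 4, 4.
Level-2 differences are constant, so T has degree 2.
Fitting a degree-2 polynomial gives T(x) = 2x² - x + 1.
Then T(-4) = 37.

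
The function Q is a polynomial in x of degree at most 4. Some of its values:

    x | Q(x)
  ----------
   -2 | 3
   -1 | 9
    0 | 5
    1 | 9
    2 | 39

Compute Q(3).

First differences: 6, -4, 4, 30. Second differences: -10, 8, 26. Third differences: 18, 18.
Level-3 differences are constant, so Q has degree 3.
Extending the table by one column gives the next first difference 74, so Q(3) = 39 + 74 = 113.

113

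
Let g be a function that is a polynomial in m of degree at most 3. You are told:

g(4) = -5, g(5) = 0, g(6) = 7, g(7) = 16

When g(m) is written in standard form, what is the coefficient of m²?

1

First differences: 5, 7, 9. Second differences: 2, 2.
Level-2 differences are constant, so g has degree 2.
Fitting a degree-2 polynomial gives g(m) = m² - 4m - 5.
The coefficient of m² is 1.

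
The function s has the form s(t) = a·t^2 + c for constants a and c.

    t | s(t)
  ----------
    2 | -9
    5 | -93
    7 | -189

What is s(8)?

-249

From s(2) = -9 and s(5) = -93: 4a + c = -9 and 25a + c = -93.
Subtracting: 21a = -84, so a = -4; then c = -9 − (-4)·4 = 7.
So s(t) = -4t² + 7, and s(8) = -249.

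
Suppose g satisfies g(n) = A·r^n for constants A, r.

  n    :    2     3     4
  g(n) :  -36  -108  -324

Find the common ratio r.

3

Consecutive ratio: -108/(-36) = 3, and -324/(-108) = 3, so r = 3.
Then A·3^2 = -36 gives A = -4, and g(n) = -4·3^n.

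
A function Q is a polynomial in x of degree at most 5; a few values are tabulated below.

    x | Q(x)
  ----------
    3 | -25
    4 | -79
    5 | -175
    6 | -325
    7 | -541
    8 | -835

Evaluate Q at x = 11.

Write Q(x) = ax^5 + bx^4 + cx³ + dx² + ex + p; the 6 given values yield a linear system in the 6 coefficients.
Solving, the top 2 coefficients vanish, and Q(x) = -2x³ + 3x² - x + 5.
Then Q(11) = -2305.

-2305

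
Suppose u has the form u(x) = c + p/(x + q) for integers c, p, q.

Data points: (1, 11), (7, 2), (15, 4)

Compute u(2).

17

(u(x) − c)(x + q) = p for each data point; the three points give a linear system in c and q, then p follows.
Solving: c = 5, q = -3, p = -12, so u(x) = 5 − 12/(x − 3).
Then u(2) = 5 − 12/(-1) = 17.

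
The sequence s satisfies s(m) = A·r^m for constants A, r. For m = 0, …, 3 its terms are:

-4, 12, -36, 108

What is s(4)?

-324

Consecutive ratio: 12/(-4) = -3, and -36/12 = -3, so r = -3.
Then A·(-3)^0 = -4 gives A = -4, and s(m) = -4·(-3)^m.
s(4) = -4·(-3)^4 = -324.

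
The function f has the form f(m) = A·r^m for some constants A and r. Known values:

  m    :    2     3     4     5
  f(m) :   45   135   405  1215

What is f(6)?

3645

Consecutive ratio: 135/45 = 3, and 405/135 = 3, so r = 3.
Then A·3^2 = 45 gives A = 5, and f(m) = 5·3^m.
f(6) = 5·3^6 = 3645.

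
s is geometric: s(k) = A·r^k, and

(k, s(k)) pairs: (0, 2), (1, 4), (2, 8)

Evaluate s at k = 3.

Consecutive ratio: 4/2 = 2, and 8/4 = 2, so r = 2.
Then A·2^0 = 2 gives A = 2, and s(k) = 2·2^k.
s(3) = 2·2^3 = 16.

16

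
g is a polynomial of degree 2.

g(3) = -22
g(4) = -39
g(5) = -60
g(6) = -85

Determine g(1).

0

First differences: -17, -21, -25. Second differences: -4, -4.
Level-2 differences are constant, so g has degree 2.
Fitting a degree-2 polynomial gives g(k) = -2k² - 3k + 5.
Then g(1) = 0.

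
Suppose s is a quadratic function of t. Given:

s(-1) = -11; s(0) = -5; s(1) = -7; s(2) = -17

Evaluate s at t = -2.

-25

First differences: 6, -2, -10. Second differences: -8, -8.
Level-2 differences are constant, so s has degree 2.
Fitting a degree-2 polynomial gives s(t) = -4t² + 2t - 5.
Then s(-2) = -25.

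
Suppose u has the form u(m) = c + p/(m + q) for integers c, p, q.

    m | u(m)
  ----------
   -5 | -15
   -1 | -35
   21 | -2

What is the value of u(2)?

(u(m) − c)(m + q) = p for each data point; the three points give a linear system in c and q, then p follows.
Solving: c = -5, q = -1, p = 60, so u(m) = -5 + 60/(m − 1).
Then u(2) = -5 + 60/1 = 55.

55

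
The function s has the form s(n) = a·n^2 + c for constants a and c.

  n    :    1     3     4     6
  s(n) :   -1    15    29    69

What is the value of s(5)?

47

From s(1) = -1 and s(3) = 15: 1a + c = -1 and 9a + c = 15.
Subtracting: 8a = 16, so a = 2; then c = -1 − 2·1 = -3.
So s(n) = 2n² − 3, and s(5) = 47.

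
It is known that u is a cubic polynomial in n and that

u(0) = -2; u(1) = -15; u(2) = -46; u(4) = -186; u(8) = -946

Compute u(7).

-681

Write u(n) = an³ + bn² + cn + d; the 5 given values yield a linear system in the 4 coefficients.
Solving, u(n) = -n³ - 6n² - 6n - 2.
Then u(7) = -681.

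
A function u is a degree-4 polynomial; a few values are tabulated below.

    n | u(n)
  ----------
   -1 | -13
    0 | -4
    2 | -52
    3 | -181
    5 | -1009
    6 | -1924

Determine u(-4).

-244

Write u(n) = an^4 + bn³ + cn² + dn + e; the 6 given values yield a linear system in the 5 coefficients.
Solving, u(n) = -n^4 - 2n³ - 6n² + 4n - 4.
Then u(-4) = -244.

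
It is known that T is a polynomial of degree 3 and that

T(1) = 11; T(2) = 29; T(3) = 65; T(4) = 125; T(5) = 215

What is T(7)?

509

First differences: 18, 36, 60, 90. Second differences: 18, 24, 30. Third differences: 6, 6.
Level-3 differences are constant, so T has degree 3.
Fitting a degree-3 polynomial gives T(n) = n³ + 3n² + 2n + 5.
Then T(7) = 509.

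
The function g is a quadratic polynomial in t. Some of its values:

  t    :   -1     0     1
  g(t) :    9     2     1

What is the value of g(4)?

34

Write g(t) = at² + bt + c; the 3 given values yield a linear system in the 3 coefficients.
Solving, g(t) = 3t² - 4t + 2.
Then g(4) = 34.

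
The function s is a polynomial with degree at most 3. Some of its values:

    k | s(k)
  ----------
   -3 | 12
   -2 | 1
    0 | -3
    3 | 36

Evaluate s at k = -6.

Write s(k) = ak³ + bk² + ck + d; the 4 given values yield a linear system in the 4 coefficients.
Solving, the leading coefficient vanishes, and s(k) = 3k² + 4k - 3.
Then s(-6) = 81.

81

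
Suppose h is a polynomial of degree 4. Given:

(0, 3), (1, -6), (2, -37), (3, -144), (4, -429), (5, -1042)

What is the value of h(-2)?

-69

First differences: -9, -31, -107, -285, -613. Second differences: -22, -76, -178, -328. Third differences: -54, -102, -150. Fourth differences: -48, -48.
Level-4 differences are constant, so h has degree 4.
Fitting a degree-4 polynomial gives h(n) = -2n^4 + 3n³ - 6n² - 4n + 3.
Then h(-2) = -69.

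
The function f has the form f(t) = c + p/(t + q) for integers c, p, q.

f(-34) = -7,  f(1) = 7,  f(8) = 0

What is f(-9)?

(f(t) − c)(t + q) = p for each data point; the three points give a linear system in c and q, then p follows.
Solving: c = -5, q = 4, p = 60, so f(t) = -5 + 60/(t + 4).
Then f(-9) = -5 + 60/(-5) = -17.

-17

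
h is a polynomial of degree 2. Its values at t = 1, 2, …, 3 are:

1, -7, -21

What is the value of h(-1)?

-1

Write h(t) = at² + bt + c; the 3 given values yield a linear system in the 3 coefficients.
Solving, h(t) = -3t² + t + 3.
Then h(-1) = -1.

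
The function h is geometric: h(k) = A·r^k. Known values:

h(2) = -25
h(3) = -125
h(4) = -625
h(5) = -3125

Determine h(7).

Consecutive ratio: -125/(-25) = 5, and -625/(-125) = 5, so r = 5.
Then A·5^2 = -25 gives A = -1, and h(k) = -1·5^k.
h(7) = -1·5^7 = -78125.

-78125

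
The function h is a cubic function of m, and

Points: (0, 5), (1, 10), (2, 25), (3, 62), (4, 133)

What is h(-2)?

-23

Write h(m) = am³ + bm² + cm + d; the 5 given values yield a linear system in the 4 coefficients.
Solving, h(m) = 2m³ - m² + 4m + 5.
Then h(-2) = -23.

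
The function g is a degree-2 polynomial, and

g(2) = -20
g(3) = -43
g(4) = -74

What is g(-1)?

Write g(m) = am² + bm + c; the 3 given values yield a linear system in the 3 coefficients.
Solving, g(m) = -4m² - 3m + 2.
Then g(-1) = 1.

1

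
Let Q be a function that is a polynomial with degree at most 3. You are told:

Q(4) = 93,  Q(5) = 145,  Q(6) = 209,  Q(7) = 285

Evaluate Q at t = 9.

473

First differences: 52, 64, 76. Second differences: 12, 12.
Level-2 differences are constant, so Q has degree 2.
Fitting a degree-2 polynomial gives Q(t) = 6t² - 2t + 5.
Then Q(9) = 473.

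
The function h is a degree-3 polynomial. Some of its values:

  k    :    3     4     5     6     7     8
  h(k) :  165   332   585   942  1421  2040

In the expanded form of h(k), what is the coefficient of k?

First differences: 167, 253, 357, 479, 619. Second differences: 86, 104, 122, 140. Third differences: 18, 18, 18.
Level-3 differences are constant, so h has degree 3.
Fitting a degree-3 polynomial gives h(k) = 3k³ + 7k² + 7k.
The coefficient of k is 7.

7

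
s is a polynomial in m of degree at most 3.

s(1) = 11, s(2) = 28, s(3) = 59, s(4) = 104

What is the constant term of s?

8

First differences: 17, 31, 45. Second differences: 14, 14.
Level-2 differences are constant, so s has degree 2.
Fitting a degree-2 polynomial gives s(m) = 7m² - 4m + 8.
The constant term is s(0) = 8.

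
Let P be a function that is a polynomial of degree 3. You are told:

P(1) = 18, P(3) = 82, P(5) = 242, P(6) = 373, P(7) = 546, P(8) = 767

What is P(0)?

Write P(n) = an³ + bn² + cn + d; the 6 given values yield a linear system in the 4 coefficients.
Solving, P(n) = n³ + 3n² + 7n + 7.
Then P(0) = 7.

7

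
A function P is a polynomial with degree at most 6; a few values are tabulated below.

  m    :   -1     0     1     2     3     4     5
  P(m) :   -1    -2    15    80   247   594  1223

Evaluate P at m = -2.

12

Write P(m) = am^6 + bm^5 + cm^4 + dm³ + em² + pm + q; the 7 given values yield a linear system in the 7 coefficients.
Solving, the top 2 coefficients vanish, and P(m) = m^4 + 3m³ + 8m² + 5m - 2.
Then P(-2) = 12.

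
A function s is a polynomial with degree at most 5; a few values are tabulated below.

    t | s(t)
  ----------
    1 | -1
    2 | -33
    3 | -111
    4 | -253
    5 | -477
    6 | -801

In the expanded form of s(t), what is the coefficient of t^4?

First differences: -32, -78, -142, -224, -324. Second differences: -46, -64, -82, -100. Third differences: -18, -18, -18.
Level-3 differences are constant, so s has degree 3.
Fitting a degree-3 polynomial gives s(t) = -3t³ - 5t² + 4t + 3.
The coefficient of t^4 is 0.

0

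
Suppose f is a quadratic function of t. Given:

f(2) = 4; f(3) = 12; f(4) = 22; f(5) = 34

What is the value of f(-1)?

First differences: 8, 10, 12. Second differences: 2, 2.
Level-2 differences are constant, so f has degree 2.
Fitting a degree-2 polynomial gives f(t) = t² + 3t - 6.
Then f(-1) = -8.

-8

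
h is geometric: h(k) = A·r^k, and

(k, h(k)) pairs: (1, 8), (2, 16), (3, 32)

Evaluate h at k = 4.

64

Consecutive ratio: 16/8 = 2, and 32/16 = 2, so r = 2.
Then A·2^1 = 8 gives A = 4, and h(k) = 4·2^k.
h(4) = 4·2^4 = 64.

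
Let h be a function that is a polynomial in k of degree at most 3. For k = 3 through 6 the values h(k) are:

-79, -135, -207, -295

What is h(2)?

Write h(k) = ak³ + bk² + ck + d; the 4 given values yield a linear system in the 4 coefficients.
Solving, the leading coefficient vanishes, and h(k) = -8k² - 7.
Then h(2) = -39.

-39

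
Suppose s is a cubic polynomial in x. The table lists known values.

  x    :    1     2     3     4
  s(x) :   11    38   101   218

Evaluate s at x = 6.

Write s(x) = ax³ + bx² + cx + d; the 4 given values yield a linear system in the 4 coefficients.
Solving, s(x) = 3x³ + 6x + 2.
Then s(6) = 686.

686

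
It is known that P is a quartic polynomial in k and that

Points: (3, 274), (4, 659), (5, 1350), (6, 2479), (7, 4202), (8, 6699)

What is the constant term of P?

-5

First differences: 385, 691, 1129, 1723, 2497. Second differences: 306, 438, 594, 774. Third differences: 132, 156, 180. Fourth differences: 24, 24.
Level-4 differences are constant, so P has degree 4.
Fitting a degree-4 polynomial gives P(k) = k^4 + 4k³ + 8k² + 6k - 5.
The constant term is P(0) = -5.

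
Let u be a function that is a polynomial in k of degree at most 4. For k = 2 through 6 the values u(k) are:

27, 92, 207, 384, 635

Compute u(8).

Write u(k) = ak^4 + bk³ + ck² + dk + e; the 5 given values yield a linear system in the 5 coefficients.
Solving, the leading coefficient vanishes, and u(k) = 2k³ + 7k² - 8k - 1.
Then u(8) = 1407.

1407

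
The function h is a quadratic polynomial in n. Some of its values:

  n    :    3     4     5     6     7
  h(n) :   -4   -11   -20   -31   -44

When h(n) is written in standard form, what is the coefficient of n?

First differences: -7, -9, -11, -13. Second differences: -2, -2, -2.
Level-2 differences are constant, so h has degree 2.
Fitting a degree-2 polynomial gives h(n) = -n² + 5.
The coefficient of n is 0.

0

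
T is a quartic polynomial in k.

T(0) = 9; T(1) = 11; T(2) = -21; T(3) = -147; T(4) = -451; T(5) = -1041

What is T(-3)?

First differences: 2, -32, -126, -304, -590. Second differences: -34, -94, -178, -286. Third differences: -60, -84, -108. Fourth differences: -24, -24.
Level-4 differences are constant, so T has degree 4.
Fitting a degree-4 polynomial gives T(k) = -k^4 - 4k³ + 2k² + 5k + 9.
Then T(-3) = 39.

39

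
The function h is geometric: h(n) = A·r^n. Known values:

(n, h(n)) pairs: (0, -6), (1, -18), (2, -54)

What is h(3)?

Consecutive ratio: -18/(-6) = 3, and -54/(-18) = 3, so r = 3.
Then A·3^0 = -6 gives A = -6, and h(n) = -6·3^n.
h(3) = -6·3^3 = -162.

-162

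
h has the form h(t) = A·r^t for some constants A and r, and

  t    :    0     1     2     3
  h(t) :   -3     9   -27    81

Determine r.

-3

Consecutive ratio: 9/(-3) = -3, and -27/9 = -3, so r = -3.
Then A·(-3)^0 = -3 gives A = -3, and h(t) = -3·(-3)^t.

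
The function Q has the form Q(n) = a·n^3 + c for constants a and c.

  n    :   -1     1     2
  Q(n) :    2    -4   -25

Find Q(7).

From Q(-1) = 2 and Q(1) = -4: -1a + c = 2 and 1a + c = -4.
Subtracting: 2a = -6, so a = -3; then c = 2 − (-3)·(-1) = -1.
So Q(n) = -3n³ − 1, and Q(7) = -1030.

-1030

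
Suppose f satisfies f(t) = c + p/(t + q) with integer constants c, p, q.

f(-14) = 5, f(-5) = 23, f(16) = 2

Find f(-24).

(f(t) − c)(t + q) = p for each data point; the three points give a linear system in c and q, then p follows.
Solving: c = 3, q = 4, p = -20, so f(t) = 3 − 20/(t + 4).
Then f(-24) = 3 − 20/(-20) = 4.

4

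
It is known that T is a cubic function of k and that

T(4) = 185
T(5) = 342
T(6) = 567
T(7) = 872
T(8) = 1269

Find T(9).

1770

First differences: 157, 225, 305, 397. Second differences: 68, 80, 92. Third differences: 12, 12.
Level-3 differences are constant, so T has degree 3.
Extending the table by one column gives the next first difference 501, so T(9) = 1269 + 501 = 1770.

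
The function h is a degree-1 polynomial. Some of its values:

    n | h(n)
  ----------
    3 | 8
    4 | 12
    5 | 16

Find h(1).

0

First differences: 4, 4.
Level-1 differences are constant, so h has degree 1.
Fitting a degree-1 polynomial gives h(n) = 4n - 4.
Then h(1) = 0.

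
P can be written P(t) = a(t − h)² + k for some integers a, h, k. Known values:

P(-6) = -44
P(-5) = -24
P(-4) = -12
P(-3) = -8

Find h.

-3

First differences 20, 12, 4; second difference -8 = 2a, so a = -4.
Expanding, the t-coefficient is −2ah = 8h; matching it to the data gives h = -3, and then k = -8.
So P(t) = -4(t + 3)² − 8.
Hence h = -3.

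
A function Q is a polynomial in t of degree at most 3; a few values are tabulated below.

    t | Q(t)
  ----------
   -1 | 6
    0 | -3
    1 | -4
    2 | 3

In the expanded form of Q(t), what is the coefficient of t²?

4

Write Q(t) = at³ + bt² + ct + d; the 4 given values yield a linear system in the 4 coefficients.
Solving, the leading coefficient vanishes, and Q(t) = 4t² - 5t - 3.
The coefficient of t² is 4.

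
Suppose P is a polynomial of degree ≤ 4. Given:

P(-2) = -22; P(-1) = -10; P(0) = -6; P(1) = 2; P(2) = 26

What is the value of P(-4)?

First differences: 12, 4, 8, 24. Second differences: -8, 4, 16. Third differences: 12, 12.
Level-3 differences are constant, so P has degree 3.
Fitting a degree-3 polynomial gives P(k) = 2k³ + 2k² + 4k - 6.
Then P(-4) = -118.

-118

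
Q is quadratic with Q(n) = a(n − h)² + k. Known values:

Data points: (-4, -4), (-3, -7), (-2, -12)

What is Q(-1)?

First differences -3, -5; second difference -2 = 2a, so a = -1.
Expanding, the n-coefficient is −2ah = 2h; matching it to the data gives h = -5, and then k = -3.
So Q(n) = -1(n + 5)² − 3.
Q(-1) = -1·4² − 3 = -19.

-19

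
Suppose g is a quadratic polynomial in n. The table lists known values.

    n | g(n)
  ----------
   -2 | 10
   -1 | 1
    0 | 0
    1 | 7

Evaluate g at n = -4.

52

Write g(n) = an² + bn + c; the 4 given values yield a linear system in the 3 coefficients.
Solving, g(n) = 4n² + 3n.
Then g(-4) = 52.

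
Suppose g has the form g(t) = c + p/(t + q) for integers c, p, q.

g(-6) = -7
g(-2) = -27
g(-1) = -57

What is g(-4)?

(g(t) − c)(t + q) = p for each data point; the three points give a linear system in c and q, then p follows.
Solving: c = 3, q = 0, p = 60, so g(t) = 3 + 60/(t + 0).
Then g(-4) = 3 + 60/(-4) = -12.

-12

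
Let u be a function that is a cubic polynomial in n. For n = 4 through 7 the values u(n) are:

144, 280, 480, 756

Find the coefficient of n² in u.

Write u(n) = an³ + bn² + cn + d; the 4 given values yield a linear system in the 4 coefficients.
Solving, u(n) = 2n³ + 2n² - 4n.
The coefficient of n² is 2.

2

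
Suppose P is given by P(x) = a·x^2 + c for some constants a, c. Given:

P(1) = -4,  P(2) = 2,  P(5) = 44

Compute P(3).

From P(1) = -4 and P(2) = 2: 1a + c = -4 and 4a + c = 2.
Subtracting: 3a = 6, so a = 2; then c = -4 − 2·1 = -6.
So P(x) = 2x² − 6, and P(3) = 12.

12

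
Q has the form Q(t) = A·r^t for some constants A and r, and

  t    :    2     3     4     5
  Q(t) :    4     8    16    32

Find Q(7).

Consecutive ratio: 8/4 = 2, and 16/8 = 2, so r = 2.
Then A·2^2 = 4 gives A = 1, and Q(t) = 1·2^t.
Q(7) = 1·2^7 = 128.

128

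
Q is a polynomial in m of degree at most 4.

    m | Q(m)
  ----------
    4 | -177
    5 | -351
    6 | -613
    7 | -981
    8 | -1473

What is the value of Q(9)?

Write Q(m) = am^4 + bm³ + cm² + dm + e; the 5 given values yield a linear system in the 5 coefficients.
Solving, the leading coefficient vanishes, and Q(m) = -3m³ + m² - 1.
Then Q(9) = -2107.

-2107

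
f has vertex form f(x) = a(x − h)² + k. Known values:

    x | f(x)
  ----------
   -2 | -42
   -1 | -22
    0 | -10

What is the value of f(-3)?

First differences 20, 12; second difference -8 = 2a, so a = -4.
Expanding, the x-coefficient is −2ah = 8h; matching it to the data gives h = 1, and then k = -6.
So f(x) = -4(x − 1)² − 6.
f(-3) = -4·(-4)² − 6 = -70.

-70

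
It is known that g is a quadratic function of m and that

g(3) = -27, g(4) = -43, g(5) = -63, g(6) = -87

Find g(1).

-7

First differences: -16, -20, -24. Second differences: -4, -4.
Level-2 differences are constant, so g has degree 2.
Fitting a degree-2 polynomial gives g(m) = -2m² - 2m - 3.
Then g(1) = -7.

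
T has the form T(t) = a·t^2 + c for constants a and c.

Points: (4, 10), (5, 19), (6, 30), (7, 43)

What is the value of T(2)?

From T(4) = 10 and T(5) = 19: 16a + c = 10 and 25a + c = 19.
Subtracting: 9a = 9, so a = 1; then c = 10 − 1·16 = -6.
So T(t) = 1t² − 6, and T(2) = -2.

-2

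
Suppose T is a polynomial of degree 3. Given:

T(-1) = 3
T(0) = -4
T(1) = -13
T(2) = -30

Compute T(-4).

72

Write T(n) = an³ + bn² + cn + d; the 4 given values yield a linear system in the 4 coefficients.
Solving, T(n) = -n³ - n² - 7n - 4.
Then T(-4) = 72.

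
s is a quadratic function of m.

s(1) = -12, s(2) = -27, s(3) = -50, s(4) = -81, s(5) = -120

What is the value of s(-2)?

Write s(m) = am² + bm + c; the 5 given values yield a linear system in the 3 coefficients.
Solving, s(m) = -4m² - 3m - 5.
Then s(-2) = -15.

-15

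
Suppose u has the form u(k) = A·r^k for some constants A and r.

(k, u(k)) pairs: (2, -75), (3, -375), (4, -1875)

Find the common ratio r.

Consecutive ratio: -375/(-75) = 5, and -1875/(-375) = 5, so r = 5.
Then A·5^2 = -75 gives A = -3, and u(k) = -3·5^k.

5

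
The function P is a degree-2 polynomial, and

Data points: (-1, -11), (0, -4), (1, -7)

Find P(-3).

-55

Write P(n) = an² + bn + c; the 3 given values yield a linear system in the 3 coefficients.
Solving, P(n) = -5n² + 2n - 4.
Then P(-3) = -55.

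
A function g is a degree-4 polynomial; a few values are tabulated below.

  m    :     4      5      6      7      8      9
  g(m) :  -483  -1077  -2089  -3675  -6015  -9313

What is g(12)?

-27355

First differences: -594, -1012, -1586, -2340, -3298. Second differences: -418, -574, -754, -958. Third differences: -156, -180, -204. Fourth differences: -24, -24.
Level-4 differences are constant, so g has degree 4.
Fitting a degree-4 polynomial gives g(m) = -m^4 - 4m³ + 2m² + m - 7.
Then g(12) = -27355.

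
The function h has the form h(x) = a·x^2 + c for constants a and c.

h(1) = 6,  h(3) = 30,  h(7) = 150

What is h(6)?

From h(1) = 6 and h(3) = 30: 1a + c = 6 and 9a + c = 30.
Subtracting: 8a = 24, so a = 3; then c = 6 − 3·1 = 3.
So h(x) = 3x² + 3, and h(6) = 111.

111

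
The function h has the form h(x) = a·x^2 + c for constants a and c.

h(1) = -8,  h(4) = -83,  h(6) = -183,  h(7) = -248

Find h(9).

From h(1) = -8 and h(4) = -83: 1a + c = -8 and 16a + c = -83.
Subtracting: 15a = -75, so a = -5; then c = -8 − (-5)·1 = -3.
So h(x) = -5x² − 3, and h(9) = -408.

-408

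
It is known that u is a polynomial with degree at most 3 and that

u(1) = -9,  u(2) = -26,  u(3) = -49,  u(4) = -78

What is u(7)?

Write u(k) = ak³ + bk² + ck + d; the 4 given values yield a linear system in the 4 coefficients.
Solving, the leading coefficient vanishes, and u(k) = -3k² - 8k + 2.
Then u(7) = -201.

-201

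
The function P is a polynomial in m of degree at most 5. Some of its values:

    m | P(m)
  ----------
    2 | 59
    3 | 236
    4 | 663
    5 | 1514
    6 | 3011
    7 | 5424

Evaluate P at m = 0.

First differences: 177, 427, 851, 1497, 2413. Second differences: 250, 424, 646, 916. Third differences: 174, 222, 270. Fourth differences: 48, 48.
Level-4 differences are constant, so P has degree 4.
Fitting a degree-4 polynomial gives P(m) = 2m^4 + m³ + 6m² - 2m - 1.
Then P(0) = -1.

-1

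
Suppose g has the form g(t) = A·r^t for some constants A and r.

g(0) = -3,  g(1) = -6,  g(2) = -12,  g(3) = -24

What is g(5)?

-96

Consecutive ratio: -6/(-3) = 2, and -12/(-6) = 2, so r = 2.
Then A·2^0 = -3 gives A = -3, and g(t) = -3·2^t.
g(5) = -3·2^5 = -96.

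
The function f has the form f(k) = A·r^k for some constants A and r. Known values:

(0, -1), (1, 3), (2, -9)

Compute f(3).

27

Consecutive ratio: 3/(-1) = -3, and -9/3 = -3, so r = -3.
Then A·(-3)^0 = -1 gives A = -1, and f(k) = -1·(-3)^k.
f(3) = -1·(-3)^3 = 27.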